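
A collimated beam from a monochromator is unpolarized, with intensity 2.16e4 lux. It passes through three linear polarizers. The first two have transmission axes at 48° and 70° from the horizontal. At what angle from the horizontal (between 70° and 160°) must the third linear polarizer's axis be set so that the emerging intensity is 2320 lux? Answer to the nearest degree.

θ ≈ 130°

Unpolarized light through the first polarizer → I₁ = ½ I₀, now polarized at 48°.
I₂ = I₁ cos²(70° − 48°) = 0.5 I₀ · cos²(22°) = 0.4298 I₀.
Target fraction: 2320 / 2.16e4 lux = 0.1074 of I₀.
Need I₃/I₀ = 0.1074, so cos²(θ − 70°) = 0.1074 / 0.4298 = 0.2499.
θ − 70° = arccos(√0.2499) = 60.0°, giving θ ≈ 70 + 60.0 = 130.0°.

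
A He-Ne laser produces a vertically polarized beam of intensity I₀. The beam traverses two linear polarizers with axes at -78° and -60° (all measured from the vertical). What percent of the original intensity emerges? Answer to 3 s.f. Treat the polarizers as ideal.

I₁ = I₀ cos²(-78° − 0°) = I₀ cos²(78°) = 0.04323 I₀.
I₂ = I₁ cos²(-60° + 78°) = 0.04323 I₀ · cos²(18°) = 0.0391 I₀.
That is 3.91% of the incident intensity.

≈ 3.91%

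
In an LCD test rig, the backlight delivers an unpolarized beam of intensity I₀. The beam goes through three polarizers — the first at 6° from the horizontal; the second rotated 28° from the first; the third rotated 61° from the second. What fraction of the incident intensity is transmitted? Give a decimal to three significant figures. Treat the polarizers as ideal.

Unpolarized light through the first polarizer → I₁ = ½ I₀, now polarized at 6°.
I₂ = I₁ cos²(28°) = 0.5 · 0.7796 I₀ = 0.3898 I₀.
I₃ = I₂ cos²(61°) = 0.3898 · 0.235 I₀ = 0.09162 I₀.
Transmitted fraction = 0.09162.

≈ 0.0916 I₀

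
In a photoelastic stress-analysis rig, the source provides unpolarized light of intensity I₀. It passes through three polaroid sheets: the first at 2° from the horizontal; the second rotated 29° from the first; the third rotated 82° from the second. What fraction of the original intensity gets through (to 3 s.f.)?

≈ 0.00741 I₀

Unpolarized light through the first polarizer → I₁ = ½ I₀, now polarized at 2°.
I₂ = I₁ cos²(29°) = 0.5 · 0.765 I₀ = 0.3825 I₀.
I₃ = I₂ cos²(82°) = 0.3825 · 0.01937 I₀ = 0.007408 I₀.
Transmitted fraction = 0.007408.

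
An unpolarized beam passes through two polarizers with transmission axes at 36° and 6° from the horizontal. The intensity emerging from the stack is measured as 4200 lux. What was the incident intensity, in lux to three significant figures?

I₀ ≈ 1.12e4 lux

Unpolarized light through the first polarizer → I₁ = ½ I₀, now polarized at 36°.
I₂ = I₁ cos²(6° − 36°) = 0.5 I₀ · cos²(30°) = 0.375 I₀.
So 4200 lux = 0.375 I₀, giving I₀ = 4200/0.375 = 1.12e+04 lux.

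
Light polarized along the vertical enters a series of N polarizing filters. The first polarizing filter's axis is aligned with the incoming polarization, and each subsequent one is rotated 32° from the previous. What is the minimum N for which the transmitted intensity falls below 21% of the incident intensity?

N = 6

First polarizer is aligned with the polarization: full transmission.
Each further stage multiplies by cos²(32°) = 0.7192.
After N polarizers: T = 0.7192^(N−1). Require T < 0.21 ⇒ N−1 > ln(0.21)/ln(0.7192) = 4.73, so N−1 ≥ 5 and N = 6.
Check: N=6 gives T = 0.1924 < 0.21; N=5 gives T = 0.2675.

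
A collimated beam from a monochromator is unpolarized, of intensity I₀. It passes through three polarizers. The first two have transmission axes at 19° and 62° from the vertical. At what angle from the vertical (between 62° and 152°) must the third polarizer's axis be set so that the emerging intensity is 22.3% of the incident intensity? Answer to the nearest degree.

Unpolarized light through the first polarizer → I₁ = ½ I₀, now polarized at 19°.
I₂ = I₁ cos²(62° − 19°) = 0.5 I₀ · cos²(43°) = 0.2674 I₀.
Need I₃/I₀ = 0.223, so cos²(θ − 62°) = 0.223 / 0.2674 = 0.8338.
θ − 62° = arccos(√0.8338) = 24.1°, giving θ ≈ 62 + 24.1 = 86.1°.

θ ≈ 86°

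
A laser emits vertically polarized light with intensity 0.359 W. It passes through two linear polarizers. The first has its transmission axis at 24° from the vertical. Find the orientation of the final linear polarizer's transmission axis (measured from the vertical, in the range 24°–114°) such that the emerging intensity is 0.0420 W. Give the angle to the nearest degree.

θ ≈ 92°

I₁ = I₀ cos²(24° − 0°) = I₀ cos²(24°) = 0.8346 I₀.
Target fraction: 0.0420 / 0.359 W = 0.117 of I₀.
Need I₂/I₀ = 0.117, so cos²(θ − 24°) = 0.117 / 0.8346 = 0.1402.
θ − 24° = arccos(√0.1402) = 68.0°, giving θ ≈ 24 + 68.0 = 92.0°.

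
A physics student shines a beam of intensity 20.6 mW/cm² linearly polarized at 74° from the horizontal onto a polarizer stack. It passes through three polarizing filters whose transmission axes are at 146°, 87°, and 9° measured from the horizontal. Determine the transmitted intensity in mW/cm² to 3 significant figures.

I ≈ 0.0226 mW/cm²

I₁ = 20.6 mW/cm² · cos²(72°) = 1.967 mW/cm².
I₂ = I₁ · cos²(59°) = 1.967 · 0.2653 = 0.5218 mW/cm².
I₃ = I₂ · cos²(78°) = 0.5218 · 0.04323 = 0.02256 mW/cm².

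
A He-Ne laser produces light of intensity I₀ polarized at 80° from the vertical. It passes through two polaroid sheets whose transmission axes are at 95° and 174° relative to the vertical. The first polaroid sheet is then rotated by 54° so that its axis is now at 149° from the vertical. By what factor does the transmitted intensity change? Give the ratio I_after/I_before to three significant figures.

I_new/I_old ≈ 3.11

Before rotation:
I₁ = I₀ cos²(95° − 80°) = I₀ cos²(15°) = 0.933 I₀.
I₂ = I₁ cos²(174° − 95°) = 0.933 I₀ · cos²(79°) = 0.03397 I₀.
After rotation:
I₁ = I₀ cos²(149° − 80°) = I₀ cos²(69°) = 0.1284 I₀.
I₂ = I₁ cos²(174° − 149°) = 0.1284 I₀ · cos²(25°) = 0.1055 I₀.
Ratio = 0.1055 / 0.03397 = 3.105.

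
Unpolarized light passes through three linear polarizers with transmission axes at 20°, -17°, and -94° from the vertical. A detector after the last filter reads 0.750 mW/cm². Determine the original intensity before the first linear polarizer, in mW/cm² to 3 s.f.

Unpolarized light through the first polarizer → I₁ = ½ I₀, now polarized at 20°.
I₂ = I₁ cos²(-17° − 20°) = 0.5 I₀ · cos²(37°) = 0.3189 I₀.
I₃ = I₂ cos²(-94° + 17°) = 0.3189 I₀ · cos²(77°) = 0.01614 I₀.
So 0.750 mW/cm² = 0.01614 I₀, giving I₀ = 0.750/0.01614 = 46.47 mW/cm².

I₀ ≈ 46.5 mW/cm²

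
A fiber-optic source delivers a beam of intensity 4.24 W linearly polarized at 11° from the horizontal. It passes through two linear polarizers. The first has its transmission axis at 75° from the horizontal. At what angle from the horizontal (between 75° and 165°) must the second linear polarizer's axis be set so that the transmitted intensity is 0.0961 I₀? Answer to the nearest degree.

θ ≈ 120°

I₁ = I₀ cos²(75° − 11°) = I₀ cos²(64°) = 0.1922 I₀.
Need I₂/I₀ = 0.0961, so cos²(θ − 75°) = 0.0961 / 0.1922 = 0.5001.
θ − 75° = arccos(√0.5001) = 45.0°, giving θ ≈ 75 + 45.0 = 120.0°.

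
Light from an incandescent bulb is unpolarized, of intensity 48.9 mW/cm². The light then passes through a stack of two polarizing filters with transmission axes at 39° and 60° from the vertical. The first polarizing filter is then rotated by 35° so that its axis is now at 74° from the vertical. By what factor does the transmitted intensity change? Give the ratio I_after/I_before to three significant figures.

Before rotation:
Unpolarized light through the first polarizer → I₁ = ½ I₀, now polarized at 39°.
I₂ = I₁ cos²(60° − 39°) = 0.5 I₀ · cos²(21°) = 0.4358 I₀.
After rotation:
Unpolarized light through the first polarizer → I₁ = ½ I₀, now polarized at 74°.
I₂ = I₁ cos²(60° − 74°) = 0.5 I₀ · cos²(14°) = 0.4707 I₀.
Ratio = 0.4707 / 0.4358 = 1.08.

I_new/I_old ≈ 1.08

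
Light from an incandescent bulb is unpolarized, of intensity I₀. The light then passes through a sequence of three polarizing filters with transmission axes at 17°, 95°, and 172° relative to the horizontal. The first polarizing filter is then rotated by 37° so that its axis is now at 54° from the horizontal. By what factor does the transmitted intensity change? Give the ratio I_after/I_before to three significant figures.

I_new/I_old ≈ 13.2

Before rotation:
Unpolarized light through the first polarizer → I₁ = ½ I₀, now polarized at 17°.
I₂ = I₁ cos²(95° − 17°) = 0.5 I₀ · cos²(78°) = 0.02161 I₀.
I₃ = I₂ cos²(172° − 95°) = 0.02161 I₀ · cos²(77°) = 0.001094 I₀.
After rotation:
Unpolarized light through the first polarizer → I₁ = ½ I₀, now polarized at 54°.
I₂ = I₁ cos²(95° − 54°) = 0.5 I₀ · cos²(41°) = 0.2848 I₀.
I₃ = I₂ cos²(172° − 95°) = 0.2848 I₀ · cos²(77°) = 0.01441 I₀.
Ratio = 0.01441 / 0.001094 = 13.18.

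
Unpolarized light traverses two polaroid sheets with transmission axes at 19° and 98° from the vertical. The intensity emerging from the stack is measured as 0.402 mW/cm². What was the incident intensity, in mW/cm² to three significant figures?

Unpolarized light through the first polarizer → I₁ = ½ I₀, now polarized at 19°.
I₂ = I₁ cos²(98° − 19°) = 0.5 I₀ · cos²(79°) = 0.0182 I₀.
So 0.402 mW/cm² = 0.0182 I₀, giving I₀ = 0.402/0.0182 = 22.08 mW/cm².

I₀ ≈ 22.1 mW/cm²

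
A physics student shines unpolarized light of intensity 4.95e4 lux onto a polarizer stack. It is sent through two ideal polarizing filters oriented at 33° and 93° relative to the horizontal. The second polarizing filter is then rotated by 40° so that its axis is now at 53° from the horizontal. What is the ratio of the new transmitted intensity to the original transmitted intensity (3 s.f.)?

I_new/I_old ≈ 3.53

Before rotation:
Unpolarized light through the first polarizer → I₁ = ½ I₀, now polarized at 33°.
I₂ = I₁ cos²(93° − 33°) = 0.5 I₀ · cos²(60°) = 0.125 I₀.
After rotation:
Unpolarized light through the first polarizer → I₁ = ½ I₀, now polarized at 33°.
I₂ = I₁ cos²(53° − 33°) = 0.5 I₀ · cos²(20°) = 0.4415 I₀.
Ratio = 0.4415 / 0.125 = 3.532.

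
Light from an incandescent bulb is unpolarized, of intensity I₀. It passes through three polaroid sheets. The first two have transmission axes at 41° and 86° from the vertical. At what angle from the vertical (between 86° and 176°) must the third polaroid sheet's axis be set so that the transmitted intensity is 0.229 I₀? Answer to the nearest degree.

θ ≈ 103°

Unpolarized light through the first polarizer → I₁ = ½ I₀, now polarized at 41°.
I₂ = I₁ cos²(86° − 41°) = 0.5 I₀ · cos²(45°) = 0.25 I₀.
Need I₃/I₀ = 0.229, so cos²(θ − 86°) = 0.229 / 0.25 = 0.916.
θ − 86° = arccos(√0.916) = 16.8°, giving θ ≈ 86 + 16.8 = 102.8°.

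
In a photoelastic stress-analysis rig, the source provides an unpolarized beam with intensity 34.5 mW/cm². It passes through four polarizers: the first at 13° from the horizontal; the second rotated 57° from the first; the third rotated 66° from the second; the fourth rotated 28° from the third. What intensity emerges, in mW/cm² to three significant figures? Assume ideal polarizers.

Unpolarized light through the first polarizer → I₁ = 34.5 mW/cm²/2 = 17.25 mW/cm², polarized at 13°.
I₂ = I₁ · cos²(57°) = 17.25 · 0.2966 = 5.117 mW/cm².
I₃ = I₂ · cos²(66°) = 5.117 · 0.1654 = 0.8465 mW/cm².
I₄ = I₃ · cos²(28°) = 0.8465 · 0.7796 = 0.6599 mW/cm².

I ≈ 0.660 mW/cm²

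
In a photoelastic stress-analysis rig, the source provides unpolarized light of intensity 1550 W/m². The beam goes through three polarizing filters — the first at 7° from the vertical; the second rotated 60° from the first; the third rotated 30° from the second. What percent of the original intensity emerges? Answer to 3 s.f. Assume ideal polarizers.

≈ 9.38%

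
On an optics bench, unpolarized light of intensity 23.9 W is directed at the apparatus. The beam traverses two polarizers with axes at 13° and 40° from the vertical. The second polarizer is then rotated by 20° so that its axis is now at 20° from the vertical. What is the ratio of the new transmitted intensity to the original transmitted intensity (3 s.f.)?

Before rotation:
Unpolarized light through the first polarizer → I₁ = ½ I₀, now polarized at 13°.
I₂ = I₁ cos²(40° − 13°) = 0.5 I₀ · cos²(27°) = 0.3969 I₀.
After rotation:
Unpolarized light through the first polarizer → I₁ = ½ I₀, now polarized at 13°.
I₂ = I₁ cos²(20° − 13°) = 0.5 I₀ · cos²(7°) = 0.4926 I₀.
Ratio = 0.4926 / 0.3969 = 1.241.

I_new/I_old ≈ 1.24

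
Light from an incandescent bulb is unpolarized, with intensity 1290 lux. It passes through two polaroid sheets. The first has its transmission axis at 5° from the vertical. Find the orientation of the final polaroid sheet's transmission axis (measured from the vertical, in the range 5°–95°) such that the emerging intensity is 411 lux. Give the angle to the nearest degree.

θ ≈ 42°

Unpolarized light through the first polarizer → I₁ = ½ I₀, now polarized at 5°.
Target fraction: 411 / 1290 lux = 0.3186 of I₀.
Need I₂/I₀ = 0.3186, so cos²(θ − 5°) = 0.3186 / 0.5 = 0.6372.
θ − 5° = arccos(√0.6372) = 37.0°, giving θ ≈ 5 + 37.0 = 42.0°.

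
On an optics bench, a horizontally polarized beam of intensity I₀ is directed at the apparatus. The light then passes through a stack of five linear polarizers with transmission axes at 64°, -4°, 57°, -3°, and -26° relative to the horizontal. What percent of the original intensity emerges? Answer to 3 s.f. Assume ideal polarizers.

I₁ = I₀ cos²(64° − 0°) = I₀ cos²(64°) = 0.1922 I₀.
I₂ = I₁ cos²(-4° − 64°) = 0.1922 I₀ · cos²(68°) = 0.02697 I₀.
I₃ = I₂ cos²(57° + 4°) = 0.02697 I₀ · cos²(61°) = 0.006338 I₀.
I₄ = I₃ cos²(-3° − 57°) = 0.006338 I₀ · cos²(60°) = 0.001585 I₀.
I₅ = I₄ cos²(-26° + 3°) = 0.001585 I₀ · cos²(23°) = 0.001343 I₀.
That is 0.1343% of the incident intensity.

≈ 0.134%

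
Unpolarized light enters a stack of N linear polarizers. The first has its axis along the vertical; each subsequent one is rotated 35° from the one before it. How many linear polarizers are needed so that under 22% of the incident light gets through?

First polarizer halves the unpolarized light: factor 1/2.
Each further stage multiplies by cos²(35°) = 0.671.
After N polarizers: T = 0.5·0.671^(N−1). Require T < 0.22 ⇒ N−1 > ln(0.22/0.5)/ln(0.671) = 2.06, so N−1 ≥ 3 and N = 4.
Check: N=4 gives T = 0.1511 < 0.22; N=3 gives T = 0.2251.

N = 4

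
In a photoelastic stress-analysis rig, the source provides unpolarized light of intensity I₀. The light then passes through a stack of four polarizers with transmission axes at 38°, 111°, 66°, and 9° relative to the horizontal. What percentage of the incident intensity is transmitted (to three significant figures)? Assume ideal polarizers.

≈ 0.634%

Unpolarized light through the first polarizer → I₁ = ½ I₀, now polarized at 38°.
I₂ = I₁ cos²(111° − 38°) = 0.5 I₀ · cos²(73°) = 0.04274 I₀.
I₃ = I₂ cos²(66° − 111°) = 0.04274 I₀ · cos²(45°) = 0.02137 I₀.
I₄ = I₃ cos²(9° − 66°) = 0.02137 I₀ · cos²(57°) = 0.006339 I₀.
That is 0.6339% of the incident intensity.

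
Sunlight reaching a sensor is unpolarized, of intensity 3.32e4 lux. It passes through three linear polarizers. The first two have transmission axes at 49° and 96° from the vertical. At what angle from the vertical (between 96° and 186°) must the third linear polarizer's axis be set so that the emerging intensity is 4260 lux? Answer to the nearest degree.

θ ≈ 138°

Unpolarized light through the first polarizer → I₁ = ½ I₀, now polarized at 49°.
I₂ = I₁ cos²(96° − 49°) = 0.5 I₀ · cos²(47°) = 0.2326 I₀.
Target fraction: 4260 / 3.32e4 lux = 0.1283 of I₀.
Need I₃/I₀ = 0.1283, so cos²(θ − 96°) = 0.1283 / 0.2326 = 0.5517.
θ − 96° = arccos(√0.5517) = 42.0°, giving θ ≈ 96 + 42.0 = 138.0°.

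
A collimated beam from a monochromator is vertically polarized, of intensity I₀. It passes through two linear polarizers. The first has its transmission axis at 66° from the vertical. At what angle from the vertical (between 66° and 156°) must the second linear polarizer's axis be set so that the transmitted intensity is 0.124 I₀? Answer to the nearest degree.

I₁ = I₀ cos²(66° − 0°) = I₀ cos²(66°) = 0.1654 I₀.
Need I₂/I₀ = 0.124, so cos²(θ − 66°) = 0.124 / 0.1654 = 0.7495.
θ − 66° = arccos(√0.7495) = 30.0°, giving θ ≈ 66 + 30.0 = 96.0°.

θ ≈ 96°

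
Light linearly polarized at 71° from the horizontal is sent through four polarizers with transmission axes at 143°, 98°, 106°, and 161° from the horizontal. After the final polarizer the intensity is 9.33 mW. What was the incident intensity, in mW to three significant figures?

By Malus's law, I₁ = I₀ cos²(143° − 71°) = I₀ cos²(72°) = 0.09549 I₀.
I₂ = I₁ cos²(98° − 143°) = 0.09549 I₀ · cos²(45°) = 0.04775 I₀.
I₃ = I₂ cos²(106° − 98°) = 0.04775 I₀ · cos²(8°) = 0.04682 I₀.
I₄ = I₃ cos²(161° − 106°) = 0.04682 I₀ · cos²(55°) = 0.0154 I₀.
So 9.33 mW = 0.0154 I₀, giving I₀ = 9.33/0.0154 = 605.7 mW.

I₀ ≈ 606 mW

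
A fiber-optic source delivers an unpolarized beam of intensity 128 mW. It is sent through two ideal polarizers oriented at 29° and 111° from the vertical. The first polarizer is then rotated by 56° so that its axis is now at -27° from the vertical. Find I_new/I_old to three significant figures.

I_new/I_old ≈ 28.5

Before rotation:
Unpolarized light through the first polarizer → I₁ = ½ I₀, now polarized at 29°.
I₂ = I₁ cos²(111° − 29°) = 0.5 I₀ · cos²(82°) = 0.009685 I₀.
After rotation:
Unpolarized light through the first polarizer → I₁ = ½ I₀, now polarized at -27°.
Angle between axes 1 and 2: 42°. I₂ = 0.5 I₀ · cos²(42°) = 0.2761 I₀.
Ratio = 0.2761 / 0.009685 = 28.51.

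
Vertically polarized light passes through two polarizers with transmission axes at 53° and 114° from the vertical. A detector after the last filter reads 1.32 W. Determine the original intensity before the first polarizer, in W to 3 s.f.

I₀ ≈ 15.5 W

I₁ = I₀ cos²(53° − 0°) = I₀ cos²(53°) = 0.3622 I₀.
I₂ = I₁ cos²(114° − 53°) = 0.3622 I₀ · cos²(61°) = 0.08513 I₀.
So 1.32 W = 0.08513 I₀, giving I₀ = 1.32/0.08513 = 15.51 W.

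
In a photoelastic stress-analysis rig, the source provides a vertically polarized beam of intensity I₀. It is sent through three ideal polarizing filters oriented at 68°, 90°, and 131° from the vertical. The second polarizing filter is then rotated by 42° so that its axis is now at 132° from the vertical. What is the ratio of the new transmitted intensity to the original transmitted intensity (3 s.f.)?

Before rotation:
I₁ = I₀ cos²(68° − 0°) = I₀ cos²(68°) = 0.1403 I₀.
I₂ = I₁ cos²(90° − 68°) = 0.1403 I₀ · cos²(22°) = 0.1206 I₀.
I₃ = I₂ cos²(131° − 90°) = 0.1206 I₀ · cos²(41°) = 0.06871 I₀.
After rotation:
I₁ = I₀ cos²(68° − 0°) = I₀ cos²(68°) = 0.1403 I₀.
I₂ = I₁ cos²(132° − 68°) = 0.1403 I₀ · cos²(64°) = 0.02697 I₀.
I₃ = I₂ cos²(131° − 132°) = 0.02697 I₀ · cos²(1°) = 0.02696 I₀.
Ratio = 0.02696 / 0.06871 = 0.3923.

I_new/I_old ≈ 0.392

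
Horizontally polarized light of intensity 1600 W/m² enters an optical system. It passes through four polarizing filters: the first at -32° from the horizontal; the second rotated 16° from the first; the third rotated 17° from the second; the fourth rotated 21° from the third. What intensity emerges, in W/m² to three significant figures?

By Malus's law, I₁ = 1600 W/m² · cos²(32°) = 1151 W/m².
I₂ = I₁ · cos²(16°) = 1151 · 0.924 = 1063 W/m².
I₃ = I₂ · cos²(17°) = 1063 · 0.9145 = 972.4 W/m².
I₄ = I₃ · cos²(21°) = 972.4 · 0.8716 = 847.5 W/m².

I ≈ 848 W/m²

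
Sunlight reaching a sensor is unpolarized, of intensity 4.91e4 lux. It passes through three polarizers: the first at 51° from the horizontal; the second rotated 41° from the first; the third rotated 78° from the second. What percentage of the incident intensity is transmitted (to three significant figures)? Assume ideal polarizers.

≈ 1.23%

Unpolarized light through the first polarizer → I₁ = 4.91e4 lux/2 = 2.455e+04 lux, polarized at 51°.
I₂ = I₁ · cos²(41°) = 2.455e+04 · 0.5696 = 1.398e+04 lux.
I₃ = I₂ · cos²(78°) = 1.398e+04 · 0.04323 = 604.5 lux.
That is 1.231% of the incident intensity.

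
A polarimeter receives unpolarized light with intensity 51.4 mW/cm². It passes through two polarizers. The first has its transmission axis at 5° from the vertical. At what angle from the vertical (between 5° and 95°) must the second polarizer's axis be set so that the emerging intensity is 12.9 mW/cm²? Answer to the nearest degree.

θ ≈ 50°

Unpolarized light through the first polarizer → I₁ = ½ I₀, now polarized at 5°.
Target fraction: 12.9 / 51.4 mW/cm² = 0.251 of I₀.
Need I₂/I₀ = 0.251, so cos²(θ − 5°) = 0.251 / 0.5 = 0.5019.
θ − 5° = arccos(√0.5019) = 44.9°, giving θ ≈ 5 + 44.9 = 49.9°.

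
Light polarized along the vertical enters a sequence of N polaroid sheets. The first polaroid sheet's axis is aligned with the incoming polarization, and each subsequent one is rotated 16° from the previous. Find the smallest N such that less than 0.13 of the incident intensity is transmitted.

First polarizer is aligned with the polarization: full transmission.
Each further stage multiplies by cos²(16°) = 0.924.
After N polarizers: T = 0.924^(N−1). Require T < 0.13 ⇒ N−1 > ln(0.13)/ln(0.924) = 25.82, so N−1 ≥ 26 and N = 27.
Check: N=27 gives T = 0.1282 < 0.13; N=26 gives T = 0.1387.

N = 27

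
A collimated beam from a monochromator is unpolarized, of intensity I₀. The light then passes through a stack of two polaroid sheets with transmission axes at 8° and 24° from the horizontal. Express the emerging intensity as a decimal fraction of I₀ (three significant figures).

≈ 0.462 I₀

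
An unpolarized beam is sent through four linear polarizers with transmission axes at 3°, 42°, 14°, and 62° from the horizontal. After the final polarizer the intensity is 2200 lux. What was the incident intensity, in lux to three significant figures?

Unpolarized light through the first polarizer → I₁ = ½ I₀, now polarized at 3°.
I₂ = I₁ cos²(42° − 3°) = 0.5 I₀ · cos²(39°) = 0.302 I₀.
I₃ = I₂ cos²(14° − 42°) = 0.302 I₀ · cos²(28°) = 0.2354 I₀.
I₄ = I₃ cos²(62° − 14°) = 0.2354 I₀ · cos²(48°) = 0.1054 I₀.
So 2200 lux = 0.1054 I₀, giving I₀ = 2200/0.1054 = 2.087e+04 lux.

I₀ ≈ 2.09e4 lux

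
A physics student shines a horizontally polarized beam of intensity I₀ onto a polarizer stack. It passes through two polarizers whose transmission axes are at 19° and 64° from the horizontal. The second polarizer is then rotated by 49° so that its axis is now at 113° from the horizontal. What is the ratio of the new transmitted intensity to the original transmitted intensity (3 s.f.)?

Before rotation:
I₁ = I₀ cos²(19° − 0°) = I₀ cos²(19°) = 0.894 I₀.
I₂ = I₁ cos²(64° − 19°) = 0.894 I₀ · cos²(45°) = 0.447 I₀.
After rotation:
I₁ = I₀ cos²(19° − 0°) = I₀ cos²(19°) = 0.894 I₀.
Angle between axes 1 and 2: 86°. I₂ = 0.894 I₀ · cos²(86°) = 0.00435 I₀.
Ratio = 0.00435 / 0.447 = 0.009732.

I_new/I_old ≈ 0.00973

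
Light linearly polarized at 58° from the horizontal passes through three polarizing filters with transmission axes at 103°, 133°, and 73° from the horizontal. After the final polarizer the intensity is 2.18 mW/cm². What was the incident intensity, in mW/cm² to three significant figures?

I₀ ≈ 23.3 mW/cm²

I₁ = I₀ cos²(103° − 58°) = I₀ cos²(45°) = 0.5 I₀.
I₂ = I₁ cos²(133° − 103°) = 0.5 I₀ · cos²(30°) = 0.375 I₀.
I₃ = I₂ cos²(73° − 133°) = 0.375 I₀ · cos²(60°) = 0.09375 I₀.
So 2.18 mW/cm² = 0.09375 I₀, giving I₀ = 2.18/0.09375 = 23.25 mW/cm².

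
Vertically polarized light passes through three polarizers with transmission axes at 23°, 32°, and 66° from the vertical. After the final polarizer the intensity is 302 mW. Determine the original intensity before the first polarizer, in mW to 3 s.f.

I₀ ≈ 532 mW

I₁ = I₀ cos²(23° − 0°) = I₀ cos²(23°) = 0.8473 I₀.
I₂ = I₁ cos²(32° − 23°) = 0.8473 I₀ · cos²(9°) = 0.8266 I₀.
I₃ = I₂ cos²(66° − 32°) = 0.8266 I₀ · cos²(34°) = 0.5681 I₀.
So 302 mW = 0.5681 I₀, giving I₀ = 302/0.5681 = 531.6 mW.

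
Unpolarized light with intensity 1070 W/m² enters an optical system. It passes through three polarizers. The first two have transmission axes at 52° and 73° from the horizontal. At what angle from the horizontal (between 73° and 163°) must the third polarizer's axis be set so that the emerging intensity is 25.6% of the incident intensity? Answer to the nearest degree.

Unpolarized light through the first polarizer → I₁ = ½ I₀, now polarized at 52°.
I₂ = I₁ cos²(73° − 52°) = 0.5 I₀ · cos²(21°) = 0.4358 I₀.
Need I₃/I₀ = 0.256, so cos²(θ − 73°) = 0.256 / 0.4358 = 0.5874.
θ − 73° = arccos(√0.5874) = 40.0°, giving θ ≈ 73 + 40.0 = 113.0°.

θ ≈ 113°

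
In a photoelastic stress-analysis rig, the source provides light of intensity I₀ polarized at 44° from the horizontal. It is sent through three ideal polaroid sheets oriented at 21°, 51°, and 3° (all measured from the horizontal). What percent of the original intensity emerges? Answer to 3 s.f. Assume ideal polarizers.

By Malus's law, I₁ = I₀ cos²(21° − 44°) = I₀ cos²(23°) = 0.8473 I₀.
I₂ = I₁ cos²(51° − 21°) = 0.8473 I₀ · cos²(30°) = 0.6355 I₀.
I₃ = I₂ cos²(3° − 51°) = 0.6355 I₀ · cos²(48°) = 0.2845 I₀.
That is 28.45% of the incident intensity.

≈ 28.5%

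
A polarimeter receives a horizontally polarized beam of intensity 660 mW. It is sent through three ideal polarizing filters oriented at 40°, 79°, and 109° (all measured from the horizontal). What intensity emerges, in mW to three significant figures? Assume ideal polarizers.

I₁ = 660 mW · cos²(40°) = 387.3 mW.
I₂ = I₁ · cos²(39°) = 387.3 · 0.604 = 233.9 mW.
I₃ = I₂ · cos²(30°) = 233.9 · 0.75 = 175.4 mW.

I ≈ 175 mW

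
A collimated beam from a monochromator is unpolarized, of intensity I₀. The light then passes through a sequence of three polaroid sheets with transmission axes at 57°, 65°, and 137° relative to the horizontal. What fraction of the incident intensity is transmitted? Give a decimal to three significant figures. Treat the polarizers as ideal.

≈ 0.0468 I₀

Unpolarized light through the first polarizer → I₁ = ½ I₀, now polarized at 57°.
I₂ = I₁ cos²(65° − 57°) = 0.5 I₀ · cos²(8°) = 0.4903 I₀.
I₃ = I₂ cos²(137° − 65°) = 0.4903 I₀ · cos²(72°) = 0.04682 I₀.
Transmitted fraction = 0.04682.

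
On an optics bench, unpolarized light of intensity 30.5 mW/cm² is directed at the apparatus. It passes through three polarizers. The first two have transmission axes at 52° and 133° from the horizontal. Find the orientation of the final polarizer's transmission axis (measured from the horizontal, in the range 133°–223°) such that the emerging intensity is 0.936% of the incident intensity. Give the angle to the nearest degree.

Unpolarized light through the first polarizer → I₁ = ½ I₀, now polarized at 52°.
I₂ = I₁ cos²(133° − 52°) = 0.5 I₀ · cos²(81°) = 0.01224 I₀.
Need I₃/I₀ = 0.00936, so cos²(θ − 133°) = 0.00936 / 0.01224 = 0.765.
θ − 133° = arccos(√0.765) = 29.0°, giving θ ≈ 133 + 29.0 = 162.0°.

θ ≈ 162°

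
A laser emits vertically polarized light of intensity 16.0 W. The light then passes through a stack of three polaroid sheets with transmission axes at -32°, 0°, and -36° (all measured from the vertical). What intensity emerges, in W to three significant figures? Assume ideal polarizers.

I ≈ 5.42 W

By Malus's law, I₁ = 16.0 W · cos²(32°) = 11.51 W.
I₂ = I₁ · cos²(32°) = 11.51 · 0.7192 = 8.276 W.
I₃ = I₂ · cos²(36°) = 8.276 · 0.6545 = 5.416 W.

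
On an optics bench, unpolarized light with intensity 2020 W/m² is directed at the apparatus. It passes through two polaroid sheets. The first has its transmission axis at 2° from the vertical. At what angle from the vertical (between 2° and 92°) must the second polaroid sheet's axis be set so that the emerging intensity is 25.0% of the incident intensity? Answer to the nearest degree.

Unpolarized light through the first polarizer → I₁ = ½ I₀, now polarized at 2°.
Need I₂/I₀ = 0.25, so cos²(θ − 2°) = 0.25 / 0.5 = 0.5.
θ − 2° = arccos(√0.5) = 45.0°, giving θ ≈ 2 + 45.0 = 47.0°.

θ ≈ 47°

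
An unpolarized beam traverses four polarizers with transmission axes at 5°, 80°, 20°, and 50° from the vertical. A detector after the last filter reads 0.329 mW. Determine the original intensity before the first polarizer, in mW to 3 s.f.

I₀ ≈ 52.4 mW

Unpolarized light through the first polarizer → I₁ = ½ I₀, now polarized at 5°.
I₂ = I₁ cos²(80° − 5°) = 0.5 I₀ · cos²(75°) = 0.03349 I₀.
I₃ = I₂ cos²(20° − 80°) = 0.03349 I₀ · cos²(60°) = 0.008373 I₀.
I₄ = I₃ cos²(50° − 20°) = 0.008373 I₀ · cos²(30°) = 0.00628 I₀.
So 0.329 mW = 0.00628 I₀, giving I₀ = 0.329/0.00628 = 52.39 mW.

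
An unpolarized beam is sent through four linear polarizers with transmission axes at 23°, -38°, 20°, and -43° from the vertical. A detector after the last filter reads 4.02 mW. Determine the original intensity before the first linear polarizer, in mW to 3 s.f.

I₀ ≈ 591 mW

Unpolarized light through the first polarizer → I₁ = ½ I₀, now polarized at 23°.
I₂ = I₁ cos²(-38° − 23°) = 0.5 I₀ · cos²(61°) = 0.1175 I₀.
I₃ = I₂ cos²(20° + 38°) = 0.1175 I₀ · cos²(58°) = 0.033 I₀.
I₄ = I₃ cos²(-43° − 20°) = 0.033 I₀ · cos²(63°) = 0.006802 I₀.
So 4.02 mW = 0.006802 I₀, giving I₀ = 4.02/0.006802 = 591 mW.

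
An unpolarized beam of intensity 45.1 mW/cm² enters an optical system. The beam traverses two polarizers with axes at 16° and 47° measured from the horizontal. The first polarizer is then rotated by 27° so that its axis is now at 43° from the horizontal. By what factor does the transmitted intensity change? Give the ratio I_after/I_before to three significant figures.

Before rotation:
Unpolarized light through the first polarizer → I₁ = ½ I₀, now polarized at 16°.
I₂ = I₁ cos²(47° − 16°) = 0.5 I₀ · cos²(31°) = 0.3674 I₀.
After rotation:
Unpolarized light through the first polarizer → I₁ = ½ I₀, now polarized at 43°.
I₂ = I₁ cos²(47° − 43°) = 0.5 I₀ · cos²(4°) = 0.4976 I₀.
Ratio = 0.4976 / 0.3674 = 1.354.

I_new/I_old ≈ 1.35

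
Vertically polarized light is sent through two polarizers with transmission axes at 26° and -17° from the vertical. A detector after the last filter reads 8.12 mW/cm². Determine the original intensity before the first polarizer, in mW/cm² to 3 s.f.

I₀ ≈ 18.8 mW/cm²

I₁ = I₀ cos²(26° − 0°) = I₀ cos²(26°) = 0.8078 I₀.
I₂ = I₁ cos²(-17° − 26°) = 0.8078 I₀ · cos²(43°) = 0.4321 I₀.
So 8.12 mW/cm² = 0.4321 I₀, giving I₀ = 8.12/0.4321 = 18.79 mW/cm².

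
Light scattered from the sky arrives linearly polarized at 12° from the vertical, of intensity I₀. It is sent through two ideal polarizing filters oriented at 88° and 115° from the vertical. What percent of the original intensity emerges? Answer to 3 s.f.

I₁ = I₀ cos²(88° − 12°) = I₀ cos²(76°) = 0.05853 I₀.
I₂ = I₁ cos²(115° − 88°) = 0.05853 I₀ · cos²(27°) = 0.04646 I₀.
That is 4.646% of the incident intensity.

≈ 4.65%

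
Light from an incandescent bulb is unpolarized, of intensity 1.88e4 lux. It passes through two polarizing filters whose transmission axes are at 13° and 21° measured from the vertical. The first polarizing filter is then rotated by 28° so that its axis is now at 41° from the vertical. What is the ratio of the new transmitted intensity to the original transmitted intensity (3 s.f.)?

I_new/I_old ≈ 0.900

Before rotation:
Unpolarized light through the first polarizer → I₁ = ½ I₀, now polarized at 13°.
I₂ = I₁ cos²(21° − 13°) = 0.5 I₀ · cos²(8°) = 0.4903 I₀.
After rotation:
Unpolarized light through the first polarizer → I₁ = ½ I₀, now polarized at 41°.
I₂ = I₁ cos²(21° − 41°) = 0.5 I₀ · cos²(20°) = 0.4415 I₀.
Ratio = 0.4415 / 0.4903 = 0.9005.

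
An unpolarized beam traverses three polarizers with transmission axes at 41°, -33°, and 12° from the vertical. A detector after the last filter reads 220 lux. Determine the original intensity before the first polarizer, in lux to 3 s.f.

Unpolarized light through the first polarizer → I₁ = ½ I₀, now polarized at 41°.
I₂ = I₁ cos²(-33° − 41°) = 0.5 I₀ · cos²(74°) = 0.03799 I₀.
I₃ = I₂ cos²(12° + 33°) = 0.03799 I₀ · cos²(45°) = 0.01899 I₀.
So 220 lux = 0.01899 I₀, giving I₀ = 220/0.01899 = 1.158e+04 lux.

I₀ ≈ 1.16e4 lux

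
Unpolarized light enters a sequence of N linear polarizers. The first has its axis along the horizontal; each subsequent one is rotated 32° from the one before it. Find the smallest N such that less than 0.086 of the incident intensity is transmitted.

First polarizer halves the unpolarized light: factor 1/2.
Each further stage multiplies by cos²(32°) = 0.7192.
After N polarizers: T = 0.5·0.7192^(N−1). Require T < 0.086 ⇒ N−1 > ln(0.086/0.5)/ln(0.7192) = 5.34, so N−1 ≥ 6 and N = 7.
Check: N=7 gives T = 0.06919 < 0.086; N=6 gives T = 0.0962.

N = 7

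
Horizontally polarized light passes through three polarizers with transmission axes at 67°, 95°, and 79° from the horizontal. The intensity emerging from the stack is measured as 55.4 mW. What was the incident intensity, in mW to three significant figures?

I₀ ≈ 504 mW

I₁ = I₀ cos²(67° − 0°) = I₀ cos²(67°) = 0.1527 I₀.
I₂ = I₁ cos²(95° − 67°) = 0.1527 I₀ · cos²(28°) = 0.119 I₀.
I₃ = I₂ cos²(79° − 95°) = 0.119 I₀ · cos²(16°) = 0.11 I₀.
So 55.4 mW = 0.11 I₀, giving I₀ = 55.4/0.11 = 503.7 mW.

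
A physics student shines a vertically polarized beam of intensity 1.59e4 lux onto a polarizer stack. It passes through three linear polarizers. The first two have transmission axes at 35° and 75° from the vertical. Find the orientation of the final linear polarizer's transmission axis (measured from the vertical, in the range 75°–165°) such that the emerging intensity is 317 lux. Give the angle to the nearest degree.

θ ≈ 152°

I₁ = I₀ cos²(35° − 0°) = I₀ cos²(35°) = 0.671 I₀.
I₂ = I₁ cos²(75° − 35°) = 0.671 I₀ · cos²(40°) = 0.3938 I₀.
Target fraction: 317 / 1.59e4 lux = 0.01994 of I₀.
Need I₃/I₀ = 0.01994, so cos²(θ − 75°) = 0.01994 / 0.3938 = 0.05063.
θ − 75° = arccos(√0.05063) = 77.0°, giving θ ≈ 75 + 77.0 = 152.0°.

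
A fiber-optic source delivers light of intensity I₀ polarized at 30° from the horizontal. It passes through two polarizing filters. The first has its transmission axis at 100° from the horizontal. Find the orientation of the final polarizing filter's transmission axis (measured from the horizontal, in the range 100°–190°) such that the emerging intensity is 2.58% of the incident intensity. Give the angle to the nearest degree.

θ ≈ 162°

I₁ = I₀ cos²(100° − 30°) = I₀ cos²(70°) = 0.117 I₀.
Need I₂/I₀ = 0.0258, so cos²(θ − 100°) = 0.0258 / 0.117 = 0.2206.
θ − 100° = arccos(√0.2206) = 62.0°, giving θ ≈ 100 + 62.0 = 162.0°.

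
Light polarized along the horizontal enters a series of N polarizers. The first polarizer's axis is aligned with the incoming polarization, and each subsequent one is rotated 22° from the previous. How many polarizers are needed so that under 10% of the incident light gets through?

First polarizer is aligned with the polarization: full transmission.
Each further stage multiplies by cos²(22°) = 0.8597.
After N polarizers: T = 0.8597^(N−1). Require T < 0.10 ⇒ N−1 > ln(0.10)/ln(0.8597) = 15.23, so N−1 ≥ 16 and N = 17.
Check: N=17 gives T = 0.08898 < 0.10; N=16 gives T = 0.1035.

N = 17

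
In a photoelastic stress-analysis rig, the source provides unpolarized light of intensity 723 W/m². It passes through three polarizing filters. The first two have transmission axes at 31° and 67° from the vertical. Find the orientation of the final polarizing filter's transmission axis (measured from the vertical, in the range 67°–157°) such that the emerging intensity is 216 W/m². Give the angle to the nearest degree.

θ ≈ 84°

Unpolarized light through the first polarizer → I₁ = ½ I₀, now polarized at 31°.
I₂ = I₁ cos²(67° − 31°) = 0.5 I₀ · cos²(36°) = 0.3273 I₀.
Target fraction: 216 / 723 W/m² = 0.2988 of I₀.
Need I₃/I₀ = 0.2988, so cos²(θ − 67°) = 0.2988 / 0.3273 = 0.9129.
θ − 67° = arccos(√0.9129) = 17.2°, giving θ ≈ 67 + 17.2 = 84.2°.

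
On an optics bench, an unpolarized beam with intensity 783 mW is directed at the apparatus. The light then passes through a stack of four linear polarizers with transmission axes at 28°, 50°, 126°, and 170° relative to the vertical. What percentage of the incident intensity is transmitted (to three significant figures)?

≈ 1.30%

Unpolarized light through the first polarizer → I₁ = 783 mW/2 = 391.5 mW, polarized at 28°.
I₂ = I₁ · cos²(22°) = 391.5 · 0.8597 = 336.6 mW.
I₃ = I₂ · cos²(76°) = 336.6 · 0.05853 = 19.7 mW.
I₄ = I₃ · cos²(44°) = 19.7 · 0.5174 = 10.19 mW.
That is 1.302% of the incident intensity.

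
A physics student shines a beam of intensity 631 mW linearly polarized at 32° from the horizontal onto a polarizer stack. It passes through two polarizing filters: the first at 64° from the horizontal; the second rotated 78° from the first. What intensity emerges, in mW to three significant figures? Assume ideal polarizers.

I ≈ 19.6 mW

I₁ = 631 mW · cos²(32°) = 453.8 mW.
I₂ = I₁ · cos²(78°) = 453.8 · 0.04323 = 19.62 mW.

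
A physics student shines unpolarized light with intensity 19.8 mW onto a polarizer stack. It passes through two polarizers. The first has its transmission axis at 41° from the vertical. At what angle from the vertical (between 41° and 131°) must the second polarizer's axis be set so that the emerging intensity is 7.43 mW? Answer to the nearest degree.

θ ≈ 71°

Unpolarized light through the first polarizer → I₁ = ½ I₀, now polarized at 41°.
Target fraction: 7.43 / 19.8 mW = 0.3753 of I₀.
Need I₂/I₀ = 0.3753, so cos²(θ − 41°) = 0.3753 / 0.5 = 0.7505.
θ − 41° = arccos(√0.7505) = 30.0°, giving θ ≈ 41 + 30.0 = 71.0°.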